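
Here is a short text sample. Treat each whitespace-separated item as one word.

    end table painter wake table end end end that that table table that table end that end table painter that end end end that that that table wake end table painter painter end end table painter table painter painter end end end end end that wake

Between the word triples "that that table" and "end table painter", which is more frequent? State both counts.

"end table painter" (4 vs 2)

"that that table": 2 occurrences
"end table painter": 4 occurrences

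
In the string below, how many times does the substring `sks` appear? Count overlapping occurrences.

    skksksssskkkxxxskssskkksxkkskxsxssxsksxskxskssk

4

Sliding a length-3 window over the 47 characters (45 positions):
  position 4–6: sks
  position 16–18: sks
  position 36–38: sks
  position 43–45: sks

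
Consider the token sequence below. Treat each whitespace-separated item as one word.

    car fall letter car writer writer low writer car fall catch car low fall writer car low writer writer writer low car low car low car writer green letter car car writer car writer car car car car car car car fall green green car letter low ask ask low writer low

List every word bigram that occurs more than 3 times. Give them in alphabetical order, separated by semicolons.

Bigram counts meeting the condition (more than 3 times):
  car car: 7
  car low: 4
  car writer: 4
  writer car: 4

car car; car low; car writer; writer car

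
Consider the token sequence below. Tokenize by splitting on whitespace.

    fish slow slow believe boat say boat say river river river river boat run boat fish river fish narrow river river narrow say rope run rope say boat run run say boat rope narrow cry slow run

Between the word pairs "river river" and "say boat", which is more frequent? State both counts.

"river river" (4 vs 3)

"river river": 4 occurrences
"say boat": 3 occurrences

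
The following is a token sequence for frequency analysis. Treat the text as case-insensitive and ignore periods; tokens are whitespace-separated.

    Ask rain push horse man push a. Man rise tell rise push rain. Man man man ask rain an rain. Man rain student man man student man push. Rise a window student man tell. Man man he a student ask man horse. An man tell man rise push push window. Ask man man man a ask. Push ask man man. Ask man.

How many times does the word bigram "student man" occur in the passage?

Scanning the 61 overlapping bigram windows for "student man":
  position 23–24: student man
  position 26–27: student man
  position 32–33: student man

3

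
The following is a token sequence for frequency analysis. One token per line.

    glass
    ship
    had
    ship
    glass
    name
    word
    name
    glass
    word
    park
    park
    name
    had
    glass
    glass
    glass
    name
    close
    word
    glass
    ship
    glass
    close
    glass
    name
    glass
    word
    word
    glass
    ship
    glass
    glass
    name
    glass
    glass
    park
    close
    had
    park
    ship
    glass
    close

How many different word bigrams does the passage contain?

26

43 tokens → 42 bigram windows in total.
Repeated bigrams (each contributes count−1 duplicates):
  glass glass: 4
  glass name: 4
  ship glass: 4
  glass ship: 3
  name glass: 3
  glass close: 2
  glass word: 2
  word glass: 2
16 duplicate windows → 42 − 16 = 26 distinct.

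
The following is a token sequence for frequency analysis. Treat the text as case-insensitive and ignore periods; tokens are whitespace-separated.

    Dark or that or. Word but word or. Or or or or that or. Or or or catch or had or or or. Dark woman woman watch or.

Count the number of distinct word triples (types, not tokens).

28 tokens → 26 trigram windows in total.
Repeated trigrams (each contributes count−1 duplicates):
  or or or: 6
  or that or: 2
6 duplicate windows → 26 − 6 = 20 distinct.

20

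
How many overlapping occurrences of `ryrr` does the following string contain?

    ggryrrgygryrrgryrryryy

3

Sliding a length-4 window over the 22 characters (19 positions):
  position 3–6: ryrr
  position 10–13: ryrr
  position 15–18: ryrr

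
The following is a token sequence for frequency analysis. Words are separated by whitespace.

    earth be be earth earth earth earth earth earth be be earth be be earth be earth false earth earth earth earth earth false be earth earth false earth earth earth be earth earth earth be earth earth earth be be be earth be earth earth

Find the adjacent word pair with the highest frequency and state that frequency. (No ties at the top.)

Bigram frequencies (highest first):
  earth earth: 17
  be earth: 9
  earth be: 8
  be be: 5
  earth false: 3
  false earth: 2
  … (1 more, each ≤ 1)

"earth earth", 17 times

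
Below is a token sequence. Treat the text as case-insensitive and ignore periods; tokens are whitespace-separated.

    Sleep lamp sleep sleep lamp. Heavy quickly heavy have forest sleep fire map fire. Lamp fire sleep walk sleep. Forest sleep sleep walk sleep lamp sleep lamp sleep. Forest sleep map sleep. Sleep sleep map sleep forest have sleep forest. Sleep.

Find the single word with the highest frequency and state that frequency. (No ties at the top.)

"sleep", 18 times

Unigram frequencies (highest first):
  sleep: 18
  lamp: 5
  forest: 5
  fire: 3
  map: 3
  heavy: 2
  … (3 more, each ≤ 2)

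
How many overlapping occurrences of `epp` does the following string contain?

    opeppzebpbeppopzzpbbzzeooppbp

2

Sliding a length-3 window over the 29 characters (27 positions):
  position 3–5: epp
  position 11–13: epp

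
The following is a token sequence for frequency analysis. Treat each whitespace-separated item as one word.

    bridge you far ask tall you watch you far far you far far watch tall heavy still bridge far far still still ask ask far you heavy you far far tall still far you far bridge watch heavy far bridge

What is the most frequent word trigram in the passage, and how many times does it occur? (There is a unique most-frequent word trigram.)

"you far far", 3 times

Trigram frequencies (highest first):
  you far far: 3
  far you far: 2
  bridge you far: 1
  you far ask: 1
  far ask tall: 1
  ask tall you: 1
  … (29 more, each ≤ 1)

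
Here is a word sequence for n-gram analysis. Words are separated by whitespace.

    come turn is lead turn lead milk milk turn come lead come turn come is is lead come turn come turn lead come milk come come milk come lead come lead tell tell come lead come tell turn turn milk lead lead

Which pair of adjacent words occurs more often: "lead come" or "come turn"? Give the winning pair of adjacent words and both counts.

"lead come" (5 vs 4)

"lead come": 5 occurrences
"come turn": 4 occurrences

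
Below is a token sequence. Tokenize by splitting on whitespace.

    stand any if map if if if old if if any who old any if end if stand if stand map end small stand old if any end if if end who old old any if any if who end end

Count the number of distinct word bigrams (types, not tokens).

41 tokens → 40 bigram windows in total.
Repeated bigrams (each contributes count−1 duplicates):
  any if: 4
  if if: 4
  if any: 3
  end if: 2
  if end: 2
  if stand: 2
  old any: 2
  old if: 2
  … (1 more repeated)
14 duplicate windows → 40 − 14 = 26 distinct.

26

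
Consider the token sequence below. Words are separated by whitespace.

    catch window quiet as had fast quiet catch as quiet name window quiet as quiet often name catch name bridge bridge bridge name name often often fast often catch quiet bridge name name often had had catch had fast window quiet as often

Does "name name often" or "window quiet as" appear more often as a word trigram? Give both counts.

"window quiet as" (3 vs 2)

"name name often": 2 occurrences
"window quiet as": 3 occurrences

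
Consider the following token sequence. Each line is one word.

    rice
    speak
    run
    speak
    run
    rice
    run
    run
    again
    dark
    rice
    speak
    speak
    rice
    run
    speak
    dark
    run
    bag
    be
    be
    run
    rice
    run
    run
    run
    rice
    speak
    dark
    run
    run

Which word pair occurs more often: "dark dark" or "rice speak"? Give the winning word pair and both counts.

"rice speak" (3 vs 0)

"dark dark": 0 occurrences
"rice speak": 3 occurrences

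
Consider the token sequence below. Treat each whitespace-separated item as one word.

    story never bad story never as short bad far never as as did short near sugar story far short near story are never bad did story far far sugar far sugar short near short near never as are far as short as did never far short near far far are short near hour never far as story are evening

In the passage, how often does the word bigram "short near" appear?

6

Scanning the 58 overlapping bigram windows for "short near":
  position 14–15: short near
  position 19–20: short near
  position 32–33: short near
  position 34–35: short near
  position 46–47: short near
  position 51–52: short near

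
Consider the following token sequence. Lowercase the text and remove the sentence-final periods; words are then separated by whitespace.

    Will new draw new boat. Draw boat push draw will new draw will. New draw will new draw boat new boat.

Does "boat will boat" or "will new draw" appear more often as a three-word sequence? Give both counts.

"boat will boat": 0 occurrences
"will new draw": 4 occurrences

"will new draw" (4 vs 0)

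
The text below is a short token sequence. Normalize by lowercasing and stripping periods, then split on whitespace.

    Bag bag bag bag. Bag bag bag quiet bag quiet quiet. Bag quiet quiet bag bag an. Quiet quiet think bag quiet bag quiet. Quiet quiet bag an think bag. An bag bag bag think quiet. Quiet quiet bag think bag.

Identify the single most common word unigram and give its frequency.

"bag", 20 times

Unigram frequencies (highest first):
  bag: 20
  quiet: 14
  think: 4
  an: 3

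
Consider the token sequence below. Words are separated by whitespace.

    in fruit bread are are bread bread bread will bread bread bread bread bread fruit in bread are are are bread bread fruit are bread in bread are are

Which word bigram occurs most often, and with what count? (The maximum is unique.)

Bigram frequencies (highest first):
  bread bread: 7
  are are: 4
  bread are: 3
  are bread: 3
  bread fruit: 2
  in bread: 2
  … (7 more, each ≤ 1)

"bread bread", 7 times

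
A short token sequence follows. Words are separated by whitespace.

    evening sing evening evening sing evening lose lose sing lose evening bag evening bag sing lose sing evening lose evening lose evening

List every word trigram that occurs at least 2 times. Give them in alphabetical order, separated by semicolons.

Trigram counts meeting the condition (at least 2 times):
  evening lose evening: 2
  evening sing evening: 2
  sing evening lose: 2

evening lose evening; evening sing evening; sing evening lose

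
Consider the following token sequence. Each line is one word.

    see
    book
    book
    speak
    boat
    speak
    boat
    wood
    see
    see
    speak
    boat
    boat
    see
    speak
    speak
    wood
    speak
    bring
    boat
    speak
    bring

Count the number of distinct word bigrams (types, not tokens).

22 tokens → 21 bigram windows in total.
Repeated bigrams (each contributes count−1 duplicates):
  speak boat: 3
  boat speak: 2
  see speak: 2
  speak bring: 2
5 duplicate windows → 21 − 5 = 16 distinct.

16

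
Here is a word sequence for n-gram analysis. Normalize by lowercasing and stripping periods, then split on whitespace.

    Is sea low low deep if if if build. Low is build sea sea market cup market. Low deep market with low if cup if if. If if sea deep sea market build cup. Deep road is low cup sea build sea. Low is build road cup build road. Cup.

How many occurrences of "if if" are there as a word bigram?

5

Scanning the 49 overlapping bigram windows for "if if":
  position 6–7: if if
  position 7–8: if if
  position 25–26: if if
  position 26–27: if if
  position 27–28: if if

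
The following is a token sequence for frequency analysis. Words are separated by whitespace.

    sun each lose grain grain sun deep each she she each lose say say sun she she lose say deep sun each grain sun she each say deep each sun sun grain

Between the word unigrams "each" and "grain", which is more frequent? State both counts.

"each": 6 occurrences
"grain": 4 occurrences

"each" (6 vs 4)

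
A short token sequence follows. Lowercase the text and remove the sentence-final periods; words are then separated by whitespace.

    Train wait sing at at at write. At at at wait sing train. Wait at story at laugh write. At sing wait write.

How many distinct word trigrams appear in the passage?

23 tokens → 21 trigram windows in total.
Repeated trigrams (each contributes count−1 duplicates):
  at at at: 2
1 duplicate windows → 21 − 1 = 20 distinct.

20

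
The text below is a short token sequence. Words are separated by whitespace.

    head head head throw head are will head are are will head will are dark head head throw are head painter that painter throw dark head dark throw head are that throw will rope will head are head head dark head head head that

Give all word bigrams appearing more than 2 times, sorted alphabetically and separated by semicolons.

dark head; head are; head head; will head

Bigram counts meeting the condition (more than 2 times):
  dark head: 3
  head are: 4
  head head: 6
  will head: 3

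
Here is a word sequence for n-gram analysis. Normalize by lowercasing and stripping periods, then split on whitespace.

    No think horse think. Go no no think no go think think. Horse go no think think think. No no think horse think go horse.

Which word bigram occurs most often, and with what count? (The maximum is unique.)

"no think", 4 times

Bigram frequencies (highest first):
  no think: 4
  think horse: 3
  think think: 3
  horse think: 2
  think go: 2
  go no: 2
  … (6 more, each ≤ 2)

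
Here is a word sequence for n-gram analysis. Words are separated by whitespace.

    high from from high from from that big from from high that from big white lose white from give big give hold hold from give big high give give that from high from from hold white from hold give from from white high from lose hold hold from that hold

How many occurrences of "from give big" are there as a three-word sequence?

Scanning the 48 overlapping trigram windows for "from give big":
  position 18–20: from give big
  position 24–26: from give big

2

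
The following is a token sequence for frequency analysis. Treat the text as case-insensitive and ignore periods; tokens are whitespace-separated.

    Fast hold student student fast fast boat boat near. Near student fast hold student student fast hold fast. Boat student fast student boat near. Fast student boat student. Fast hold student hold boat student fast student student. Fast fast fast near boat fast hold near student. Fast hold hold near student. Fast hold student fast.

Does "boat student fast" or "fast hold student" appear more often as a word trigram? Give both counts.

"boat student fast": 3 occurrences
"fast hold student": 4 occurrences

"fast hold student" (4 vs 3)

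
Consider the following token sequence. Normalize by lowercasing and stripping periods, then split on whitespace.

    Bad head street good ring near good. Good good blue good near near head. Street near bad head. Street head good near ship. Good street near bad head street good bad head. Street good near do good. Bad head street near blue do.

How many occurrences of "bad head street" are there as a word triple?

5

Scanning the 41 overlapping trigram windows for "bad head street":
  position 1–3: bad head street
  position 17–19: bad head street
  position 27–29: bad head street
  position 31–33: bad head street
  position 38–40: bad head street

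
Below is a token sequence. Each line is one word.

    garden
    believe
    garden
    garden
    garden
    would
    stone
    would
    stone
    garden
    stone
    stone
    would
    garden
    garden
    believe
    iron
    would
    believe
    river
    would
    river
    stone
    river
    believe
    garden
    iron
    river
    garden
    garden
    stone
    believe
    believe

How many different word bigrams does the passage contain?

24

33 tokens → 32 bigram windows in total.
Repeated bigrams (each contributes count−1 duplicates):
  garden garden: 4
  believe garden: 2
  garden believe: 2
  garden stone: 2
  stone would: 2
  would stone: 2
8 duplicate windows → 32 − 8 = 24 distinct.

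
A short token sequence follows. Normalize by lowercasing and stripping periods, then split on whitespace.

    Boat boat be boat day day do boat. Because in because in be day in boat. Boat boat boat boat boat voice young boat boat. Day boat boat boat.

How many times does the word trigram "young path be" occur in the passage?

0

Scanning the 27 overlapping trigram windows for "young path be":
  (none found)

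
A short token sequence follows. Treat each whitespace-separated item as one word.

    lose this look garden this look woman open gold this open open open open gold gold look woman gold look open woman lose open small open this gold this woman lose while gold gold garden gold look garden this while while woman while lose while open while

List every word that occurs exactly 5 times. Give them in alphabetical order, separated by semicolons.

look; woman

Unigram counts meeting the condition (exactly 5 times):
  look: 5
  woman: 5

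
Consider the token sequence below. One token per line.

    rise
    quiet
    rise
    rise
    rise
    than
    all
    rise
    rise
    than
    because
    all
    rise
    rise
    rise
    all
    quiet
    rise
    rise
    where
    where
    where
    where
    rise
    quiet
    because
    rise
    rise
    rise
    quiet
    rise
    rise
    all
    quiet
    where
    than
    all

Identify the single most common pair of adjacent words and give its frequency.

"rise rise", 9 times

Bigram frequencies (highest first):
  rise rise: 9
  rise quiet: 3
  quiet rise: 3
  where where: 3
  rise than: 2
  than all: 2
  … (11 more, each ≤ 2)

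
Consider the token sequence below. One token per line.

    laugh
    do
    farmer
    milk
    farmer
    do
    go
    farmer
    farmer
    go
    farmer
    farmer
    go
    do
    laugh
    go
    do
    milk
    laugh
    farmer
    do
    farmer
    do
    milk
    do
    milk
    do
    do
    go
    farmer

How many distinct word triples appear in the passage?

24

30 tokens → 28 trigram windows in total.
Repeated trigrams (each contributes count−1 duplicates):
  do go farmer: 2
  do milk do: 2
  farmer farmer go: 2
  go farmer farmer: 2
4 duplicate windows → 28 − 4 = 24 distinct.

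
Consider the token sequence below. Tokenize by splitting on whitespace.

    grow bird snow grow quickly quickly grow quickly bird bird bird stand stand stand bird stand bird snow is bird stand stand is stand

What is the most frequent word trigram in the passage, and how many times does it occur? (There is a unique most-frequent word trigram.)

"bird stand stand", 2 times

Trigram frequencies (highest first):
  bird stand stand: 2
  grow bird snow: 1
  bird snow grow: 1
  snow grow quickly: 1
  grow quickly quickly: 1
  quickly quickly grow: 1
  … (15 more, each ≤ 1)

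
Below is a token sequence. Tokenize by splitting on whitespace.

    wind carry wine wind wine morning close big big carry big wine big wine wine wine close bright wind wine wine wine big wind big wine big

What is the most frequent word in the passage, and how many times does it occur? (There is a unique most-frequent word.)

Unigram frequencies (highest first):
  wine: 10
  big: 7
  wind: 4
  carry: 2
  close: 2
  morning: 1
  … (1 more, each ≤ 1)

"wine", 10 times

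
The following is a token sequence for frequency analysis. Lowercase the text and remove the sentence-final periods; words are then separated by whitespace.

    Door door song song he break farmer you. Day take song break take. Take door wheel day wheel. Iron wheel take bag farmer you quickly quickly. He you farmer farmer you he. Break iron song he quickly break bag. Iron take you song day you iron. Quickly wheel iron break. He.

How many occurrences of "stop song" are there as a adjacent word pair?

0

Scanning the 50 overlapping bigram windows for "stop song":
  (none found)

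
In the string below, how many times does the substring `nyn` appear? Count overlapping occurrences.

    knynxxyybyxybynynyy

Sliding a length-3 window over the 19 characters (17 positions):
  position 2–4: nyn
  position 15–17: nyn

2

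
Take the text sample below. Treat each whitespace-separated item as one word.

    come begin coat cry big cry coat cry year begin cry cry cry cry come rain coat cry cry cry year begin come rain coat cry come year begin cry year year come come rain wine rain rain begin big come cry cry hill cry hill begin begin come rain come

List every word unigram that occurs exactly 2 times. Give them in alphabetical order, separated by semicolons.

big; hill

Unigram counts meeting the condition (exactly 2 times):
  big: 2
  hill: 2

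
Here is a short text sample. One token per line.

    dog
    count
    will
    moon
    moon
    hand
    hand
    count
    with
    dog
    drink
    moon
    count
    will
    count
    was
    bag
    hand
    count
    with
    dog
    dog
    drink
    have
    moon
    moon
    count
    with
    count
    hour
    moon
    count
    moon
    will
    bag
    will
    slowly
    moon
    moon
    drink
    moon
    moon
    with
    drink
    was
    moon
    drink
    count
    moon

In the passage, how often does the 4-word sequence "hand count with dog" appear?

2

Scanning the 46 overlapping 4-gram windows for "hand count with dog":
  position 7–10: hand count with dog
  position 18–21: hand count with dog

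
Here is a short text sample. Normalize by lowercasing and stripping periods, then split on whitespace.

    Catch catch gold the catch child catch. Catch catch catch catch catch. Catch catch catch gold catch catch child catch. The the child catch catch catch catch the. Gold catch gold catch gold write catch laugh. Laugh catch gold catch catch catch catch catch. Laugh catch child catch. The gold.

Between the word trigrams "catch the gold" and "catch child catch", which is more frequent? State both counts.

"catch the gold": 2 occurrences
"catch child catch": 3 occurrences

"catch child catch" (3 vs 2)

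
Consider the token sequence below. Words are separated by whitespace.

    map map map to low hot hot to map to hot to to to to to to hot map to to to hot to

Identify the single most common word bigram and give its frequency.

"to to", 7 times

Bigram frequencies (highest first):
  to to: 7
  map to: 3
  hot to: 3
  to hot: 3
  map map: 2
  to low: 1
  … (4 more, each ≤ 1)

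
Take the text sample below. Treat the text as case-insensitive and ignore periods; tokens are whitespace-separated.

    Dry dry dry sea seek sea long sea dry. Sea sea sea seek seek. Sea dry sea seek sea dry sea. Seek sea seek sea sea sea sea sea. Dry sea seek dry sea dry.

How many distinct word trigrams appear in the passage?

20

35 tokens → 33 trigram windows in total.
Repeated trigrams (each contributes count−1 duplicates):
  dry sea seek: 4
  sea dry sea: 4
  sea sea sea: 4
  sea seek sea: 4
  seek sea dry: 2
13 duplicate windows → 33 − 13 = 20 distinct.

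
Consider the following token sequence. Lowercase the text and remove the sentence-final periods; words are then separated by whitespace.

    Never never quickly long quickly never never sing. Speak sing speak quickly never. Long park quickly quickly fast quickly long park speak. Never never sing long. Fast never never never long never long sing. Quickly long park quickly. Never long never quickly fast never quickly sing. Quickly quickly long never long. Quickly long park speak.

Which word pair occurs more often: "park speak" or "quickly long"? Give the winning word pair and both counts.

"quickly long" (5 vs 2)

"park speak": 2 occurrences
"quickly long": 5 occurrences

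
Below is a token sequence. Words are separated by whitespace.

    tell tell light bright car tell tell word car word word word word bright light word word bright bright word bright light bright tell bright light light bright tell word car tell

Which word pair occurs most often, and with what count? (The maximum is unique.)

"word word", 4 times

Bigram frequencies (highest first):
  word word: 4
  light bright: 3
  word bright: 3
  bright light: 3
  tell tell: 2
  car tell: 2
  … (11 more, each ≤ 2)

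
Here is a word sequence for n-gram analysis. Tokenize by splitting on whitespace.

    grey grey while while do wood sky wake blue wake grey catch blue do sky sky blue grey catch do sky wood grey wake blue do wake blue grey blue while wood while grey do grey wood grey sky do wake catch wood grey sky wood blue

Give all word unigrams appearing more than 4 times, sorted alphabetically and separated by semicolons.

Unigram counts meeting the condition (more than 4 times):
  blue: 7
  do: 6
  grey: 10
  sky: 6
  wake: 5
  wood: 6

blue; do; grey; sky; wake; wood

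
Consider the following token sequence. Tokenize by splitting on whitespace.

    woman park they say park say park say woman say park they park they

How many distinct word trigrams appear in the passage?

11

14 tokens → 12 trigram windows in total.
Repeated trigrams (each contributes count−1 duplicates):
  say park say: 2
1 duplicate windows → 12 − 1 = 11 distinct.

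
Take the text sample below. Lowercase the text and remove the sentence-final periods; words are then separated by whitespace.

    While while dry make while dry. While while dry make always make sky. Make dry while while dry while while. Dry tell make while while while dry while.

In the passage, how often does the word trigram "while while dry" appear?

5

Scanning the 26 overlapping trigram windows for "while while dry":
  position 1–3: while while dry
  position 7–9: while while dry
  position 16–18: while while dry
  position 19–21: while while dry
  position 25–27: while while dry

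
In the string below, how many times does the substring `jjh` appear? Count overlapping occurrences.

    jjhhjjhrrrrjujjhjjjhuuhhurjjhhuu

Sliding a length-3 window over the 32 characters (30 positions):
  position 1–3: jjh
  position 5–7: jjh
  position 14–16: jjh
  position 18–20: jjh
  position 27–29: jjh

5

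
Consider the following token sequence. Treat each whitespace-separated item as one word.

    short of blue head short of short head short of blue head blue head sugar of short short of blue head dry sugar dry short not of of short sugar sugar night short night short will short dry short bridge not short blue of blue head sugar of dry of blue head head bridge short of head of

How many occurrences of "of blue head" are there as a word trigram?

Scanning the 56 overlapping trigram windows for "of blue head":
  position 2–4: of blue head
  position 10–12: of blue head
  position 19–21: of blue head
  position 44–46: of blue head
  position 50–52: of blue head

5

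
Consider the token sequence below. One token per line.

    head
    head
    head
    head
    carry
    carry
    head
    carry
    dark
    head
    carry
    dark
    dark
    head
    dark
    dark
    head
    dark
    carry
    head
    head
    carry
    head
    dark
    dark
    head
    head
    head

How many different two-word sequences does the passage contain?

9

28 tokens → 27 bigram windows in total.
Repeated bigrams (each contributes count−1 duplicates):
  head head: 6
  dark head: 4
  head carry: 4
  carry head: 3
  dark dark: 3
  head dark: 3
  carry dark: 2
18 duplicate windows → 27 − 18 = 9 distinct.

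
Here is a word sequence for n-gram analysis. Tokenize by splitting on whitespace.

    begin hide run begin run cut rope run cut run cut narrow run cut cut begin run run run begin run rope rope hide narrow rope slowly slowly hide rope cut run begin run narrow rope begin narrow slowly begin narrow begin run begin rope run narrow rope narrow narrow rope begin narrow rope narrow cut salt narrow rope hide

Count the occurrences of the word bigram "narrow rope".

6

Scanning the 59 overlapping bigram windows for "narrow rope":
  position 25–26: narrow rope
  position 35–36: narrow rope
  position 47–48: narrow rope
  position 50–51: narrow rope
  position 53–54: narrow rope
  position 58–59: narrow rope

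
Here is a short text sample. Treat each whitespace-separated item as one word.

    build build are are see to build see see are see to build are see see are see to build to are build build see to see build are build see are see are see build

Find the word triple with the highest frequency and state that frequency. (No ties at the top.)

"see are see", 4 times

Trigram frequencies (highest first):
  see are see: 4
  are see to: 3
  see to build: 3
  see see are: 2
  build build are: 1
  build are are: 1
  … (20 more, each ≤ 1)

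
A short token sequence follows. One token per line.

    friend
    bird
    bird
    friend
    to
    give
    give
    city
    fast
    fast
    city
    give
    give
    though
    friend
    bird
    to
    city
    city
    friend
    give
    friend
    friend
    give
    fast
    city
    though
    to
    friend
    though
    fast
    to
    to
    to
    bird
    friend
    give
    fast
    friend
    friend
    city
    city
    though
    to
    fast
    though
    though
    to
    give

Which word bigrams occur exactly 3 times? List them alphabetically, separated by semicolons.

Bigram counts meeting the condition (exactly 3 times):
  friend give: 3
  though to: 3

friend give; though to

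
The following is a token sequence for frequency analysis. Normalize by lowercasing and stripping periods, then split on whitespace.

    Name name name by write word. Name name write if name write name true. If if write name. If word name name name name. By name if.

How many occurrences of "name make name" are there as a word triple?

Scanning the 25 overlapping trigram windows for "name make name":
  (none found)

0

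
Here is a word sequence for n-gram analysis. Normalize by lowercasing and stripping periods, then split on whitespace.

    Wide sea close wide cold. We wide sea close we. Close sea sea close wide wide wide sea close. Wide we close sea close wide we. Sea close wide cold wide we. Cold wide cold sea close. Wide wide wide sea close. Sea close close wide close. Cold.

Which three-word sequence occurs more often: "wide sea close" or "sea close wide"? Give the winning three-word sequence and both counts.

"sea close wide" (6 vs 4)

"wide sea close": 4 occurrences
"sea close wide": 6 occurrences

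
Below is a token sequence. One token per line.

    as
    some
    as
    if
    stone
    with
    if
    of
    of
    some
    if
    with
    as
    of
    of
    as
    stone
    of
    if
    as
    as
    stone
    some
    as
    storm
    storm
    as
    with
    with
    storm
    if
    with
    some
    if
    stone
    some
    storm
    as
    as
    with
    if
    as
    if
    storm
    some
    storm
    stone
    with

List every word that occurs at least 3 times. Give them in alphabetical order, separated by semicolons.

as; if; of; some; stone; storm; with

Unigram counts meeting the condition (at least 3 times):
  as: 11
  if: 8
  of: 5
  some: 6
  stone: 5
  storm: 6
  with: 7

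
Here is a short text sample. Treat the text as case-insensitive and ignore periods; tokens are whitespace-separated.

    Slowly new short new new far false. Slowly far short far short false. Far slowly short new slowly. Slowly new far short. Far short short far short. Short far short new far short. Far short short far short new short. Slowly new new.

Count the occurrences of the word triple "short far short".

Scanning the 41 overlapping trigram windows for "short far short":
  position 10–12: short far short
  position 22–24: short far short
  position 25–27: short far short
  position 28–30: short far short
  position 33–35: short far short
  position 36–38: short far short

6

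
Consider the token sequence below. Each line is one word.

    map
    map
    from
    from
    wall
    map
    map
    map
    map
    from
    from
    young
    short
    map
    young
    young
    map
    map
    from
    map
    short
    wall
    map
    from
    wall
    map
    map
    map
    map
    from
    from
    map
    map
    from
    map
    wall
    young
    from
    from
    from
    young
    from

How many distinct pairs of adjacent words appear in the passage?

42 tokens → 41 bigram windows in total.
Repeated bigrams (each contributes count−1 duplicates):
  map map: 9
  map from: 6
  from from: 5
  from map: 3
  wall map: 3
  from wall: 2
  from young: 2
  young from: 2
24 duplicate windows → 41 − 24 = 17 distinct.

17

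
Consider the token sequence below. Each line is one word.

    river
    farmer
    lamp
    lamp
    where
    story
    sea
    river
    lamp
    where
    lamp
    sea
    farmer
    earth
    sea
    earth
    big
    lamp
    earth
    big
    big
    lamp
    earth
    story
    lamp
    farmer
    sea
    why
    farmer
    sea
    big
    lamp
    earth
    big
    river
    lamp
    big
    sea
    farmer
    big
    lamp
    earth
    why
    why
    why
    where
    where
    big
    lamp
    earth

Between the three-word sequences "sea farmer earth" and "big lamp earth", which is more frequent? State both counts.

"big lamp earth" (5 vs 1)

"sea farmer earth": 1 occurrence
"big lamp earth": 5 occurrences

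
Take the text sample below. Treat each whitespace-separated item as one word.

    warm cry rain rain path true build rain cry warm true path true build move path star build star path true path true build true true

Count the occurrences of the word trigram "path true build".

3

Scanning the 24 overlapping trigram windows for "path true build":
  position 5–7: path true build
  position 12–14: path true build
  position 22–24: path true build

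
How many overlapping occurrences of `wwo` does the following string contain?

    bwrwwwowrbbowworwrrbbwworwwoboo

Sliding a length-3 window over the 31 characters (29 positions):
  position 5–7: wwo
  position 13–15: wwo
  position 22–24: wwo
  position 26–28: wwo

4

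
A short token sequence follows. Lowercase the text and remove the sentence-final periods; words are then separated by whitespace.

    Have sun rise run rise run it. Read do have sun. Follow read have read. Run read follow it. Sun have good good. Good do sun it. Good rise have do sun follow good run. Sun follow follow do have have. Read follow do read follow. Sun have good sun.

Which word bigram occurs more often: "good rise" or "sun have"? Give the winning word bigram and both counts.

"sun have" (2 vs 1)

"good rise": 1 occurrence
"sun have": 2 occurrences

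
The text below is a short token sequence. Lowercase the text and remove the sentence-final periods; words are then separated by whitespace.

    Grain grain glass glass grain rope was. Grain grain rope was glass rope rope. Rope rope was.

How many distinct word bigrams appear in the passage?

17 tokens → 16 bigram windows in total.
Repeated bigrams (each contributes count−1 duplicates):
  rope rope: 3
  rope was: 3
  grain grain: 2
  grain rope: 2
6 duplicate windows → 16 − 6 = 10 distinct.

10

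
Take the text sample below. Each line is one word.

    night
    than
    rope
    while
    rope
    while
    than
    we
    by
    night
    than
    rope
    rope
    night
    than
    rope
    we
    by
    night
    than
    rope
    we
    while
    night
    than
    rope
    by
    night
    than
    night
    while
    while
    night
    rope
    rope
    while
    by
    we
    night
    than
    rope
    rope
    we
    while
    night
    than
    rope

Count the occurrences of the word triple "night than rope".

7

Scanning the 45 overlapping trigram windows for "night than rope":
  position 1–3: night than rope
  position 10–12: night than rope
  position 14–16: night than rope
  position 19–21: night than rope
  position 24–26: night than rope
  position 39–41: night than rope
  position 45–47: night than rope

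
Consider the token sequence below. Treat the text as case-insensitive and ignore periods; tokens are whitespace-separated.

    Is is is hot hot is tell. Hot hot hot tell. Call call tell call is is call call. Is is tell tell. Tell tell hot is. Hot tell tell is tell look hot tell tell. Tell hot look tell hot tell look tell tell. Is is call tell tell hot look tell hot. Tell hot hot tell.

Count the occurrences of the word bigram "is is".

Scanning the 57 overlapping bigram windows for "is is":
  position 1–2: is is
  position 2–3: is is
  position 16–17: is is
  position 20–21: is is
  position 46–47: is is

5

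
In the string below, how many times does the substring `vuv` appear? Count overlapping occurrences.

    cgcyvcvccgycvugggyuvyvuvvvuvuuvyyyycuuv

Sliding a length-3 window over the 39 characters (37 positions):
  position 22–24: vuv
  position 26–28: vuv

2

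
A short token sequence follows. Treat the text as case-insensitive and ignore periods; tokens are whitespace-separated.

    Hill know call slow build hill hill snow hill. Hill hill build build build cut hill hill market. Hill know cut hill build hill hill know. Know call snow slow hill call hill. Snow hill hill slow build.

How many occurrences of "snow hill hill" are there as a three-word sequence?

2

Scanning the 36 overlapping trigram windows for "snow hill hill":
  position 8–10: snow hill hill
  position 34–36: snow hill hill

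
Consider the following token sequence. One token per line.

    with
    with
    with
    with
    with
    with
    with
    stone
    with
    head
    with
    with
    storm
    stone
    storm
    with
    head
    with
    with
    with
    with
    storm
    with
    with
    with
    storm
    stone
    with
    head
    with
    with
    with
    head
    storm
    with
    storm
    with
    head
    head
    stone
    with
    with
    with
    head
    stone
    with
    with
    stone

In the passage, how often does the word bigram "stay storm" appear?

Scanning the 47 overlapping bigram windows for "stay storm":
  (none found)

0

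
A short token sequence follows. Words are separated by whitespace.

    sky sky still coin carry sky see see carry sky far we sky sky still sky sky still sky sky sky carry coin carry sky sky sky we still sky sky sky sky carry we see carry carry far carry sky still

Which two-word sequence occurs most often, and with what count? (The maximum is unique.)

"sky sky", 10 times

Bigram frequencies (highest first):
  sky sky: 10
  sky still: 4
  carry sky: 4
  still sky: 3
  coin carry: 2
  see carry: 2
  … (15 more, each ≤ 2)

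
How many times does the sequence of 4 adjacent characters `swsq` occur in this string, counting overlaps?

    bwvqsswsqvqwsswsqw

Sliding a length-4 window over the 18 characters (15 positions):
  position 6–9: swsq
  position 14–17: swsq

2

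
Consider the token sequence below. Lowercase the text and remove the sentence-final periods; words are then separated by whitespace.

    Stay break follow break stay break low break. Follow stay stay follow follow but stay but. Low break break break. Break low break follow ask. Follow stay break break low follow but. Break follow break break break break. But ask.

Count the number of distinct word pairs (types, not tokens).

40 tokens → 39 bigram windows in total.
Repeated bigrams (each contributes count−1 duplicates):
  break break: 7
  break follow: 4
  break low: 3
  low break: 3
  stay break: 3
  follow break: 2
  follow but: 2
  follow stay: 2
18 duplicate windows → 39 − 18 = 21 distinct.

21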